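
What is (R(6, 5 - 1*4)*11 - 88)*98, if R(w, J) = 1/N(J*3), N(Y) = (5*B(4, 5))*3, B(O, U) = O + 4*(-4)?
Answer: -776699/90 ≈ -8630.0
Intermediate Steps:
B(O, U) = -16 + O (B(O, U) = O - 16 = -16 + O)
N(Y) = -180 (N(Y) = (5*(-16 + 4))*3 = (5*(-12))*3 = -60*3 = -180)
R(w, J) = -1/180 (R(w, J) = 1/(-180) = -1/180)
(R(6, 5 - 1*4)*11 - 88)*98 = (-1/180*11 - 88)*98 = (-11/180 - 88)*98 = -15851/180*98 = -776699/90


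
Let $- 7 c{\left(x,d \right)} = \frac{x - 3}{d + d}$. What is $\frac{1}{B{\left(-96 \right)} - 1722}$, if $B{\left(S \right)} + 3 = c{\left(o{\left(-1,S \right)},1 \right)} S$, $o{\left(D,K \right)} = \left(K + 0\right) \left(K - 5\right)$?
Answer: $\frac{7}{453189} \approx 1.5446 \cdot 10^{-5}$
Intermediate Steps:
$o{\left(D,K \right)} = K \left(-5 + K\right)$
$c{\left(x,d \right)} = - \frac{-3 + x}{14 d}$ ($c{\left(x,d \right)} = - \frac{\left(x - 3\right) \frac{1}{d + d}}{7} = - \frac{\left(-3 + x\right) \frac{1}{2 d}}{7} = - \frac{\frac{1}{2} \frac{1}{d} \left(-3 + x\right)}{7} = - \frac{-3 + x}{14 d}$)
$B{\left(S \right)} = -3 + S \left(\frac{3}{14} - \frac{S \left(-5 + S\right)}{14}\right)$ ($B{\left(S \right)} = -3 + \frac{3 - S \left(-5 + S\right)}{14 \cdot 1} S = -3 + \frac{1}{14} \cdot 1 \left(3 - S \left(-5 + S\right)\right) S = -3 + \left(\frac{3}{14} - \frac{S \left(-5 + S\right)}{14}\right) S = -3 + S \left(\frac{3}{14} - \frac{S \left(-5 + S\right)}{14}\right)$)
$\frac{1}{B{\left(-96 \right)} - 1722} = \frac{1}{\left(-3 - - \frac{48 \left(-3 - 96 \left(-5 - 96\right)\right)}{7}\right) - 1722} = \frac{1}{\left(-3 - - \frac{48 \left(-3 - -9696\right)}{7}\right) - 1722} = \frac{1}{\left(-3 - - \frac{48 \left(-3 + 9696\right)}{7}\right) - 1722} = \frac{1}{\left(-3 - \left(- \frac{48}{7}\right) 9693\right) - 1722} = \frac{1}{\left(-3 + \frac{465264}{7}\right) - 1722} = \frac{1}{\frac{465243}{7} - 1722} = \frac{1}{\frac{453189}{7}} = \frac{7}{453189}$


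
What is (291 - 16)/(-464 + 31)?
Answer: -275/433 ≈ -0.63510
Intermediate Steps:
(291 - 16)/(-464 + 31) = 275/(-433) = 275*(-1/433) = -275/433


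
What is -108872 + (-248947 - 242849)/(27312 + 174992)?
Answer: -5506433221/50576 ≈ -1.0887e+5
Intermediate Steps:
-108872 + (-248947 - 242849)/(27312 + 174992) = -108872 - 491796/202304 = -108872 - 491796*1/202304 = -108872 - 122949/50576 = -5506433221/50576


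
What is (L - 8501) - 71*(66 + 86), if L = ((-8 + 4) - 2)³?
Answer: -19509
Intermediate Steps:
L = -216 (L = (-4 - 2)³ = (-6)³ = -216)
(L - 8501) - 71*(66 + 86) = (-216 - 8501) - 71*(66 + 86) = -8717 - 71*152 = -8717 - 10792 = -19509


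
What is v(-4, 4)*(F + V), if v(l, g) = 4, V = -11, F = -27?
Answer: -152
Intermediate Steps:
v(-4, 4)*(F + V) = 4*(-27 - 11) = 4*(-38) = -152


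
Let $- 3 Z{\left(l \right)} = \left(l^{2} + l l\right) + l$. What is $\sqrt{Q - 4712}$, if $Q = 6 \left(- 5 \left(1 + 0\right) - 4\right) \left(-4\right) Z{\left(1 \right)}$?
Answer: $8 i \sqrt{77} \approx 70.2 i$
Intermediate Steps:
$Z{\left(l \right)} = - \frac{2 l^{2}}{3} - \frac{l}{3}$ ($Z{\left(l \right)} = - \frac{\left(l^{2} + l l\right) + l}{3} = - \frac{\left(l^{2} + l^{2}\right) + l}{3} = - \frac{2 l^{2} + l}{3} = - \frac{l + 2 l^{2}}{3} = - \frac{2 l^{2}}{3} - \frac{l}{3}$)
$Q = -216$ ($Q = 6 \left(- 5 \left(1 + 0\right) - 4\right) \left(-4\right) \left(\left(- \frac{1}{3}\right) 1 \left(1 + 2 \cdot 1\right)\right) = 6 \left(\left(-5\right) 1 - 4\right) \left(-4\right) \left(\left(- \frac{1}{3}\right) 1 \left(1 + 2\right)\right) = 6 \left(-5 - 4\right) \left(-4\right) \left(\left(- \frac{1}{3}\right) 1 \cdot 3\right) = 6 \left(-9\right) \left(-4\right) \left(-1\right) = \left(-54\right) \left(-4\right) \left(-1\right) = 216 \left(-1\right) = -216$)
$\sqrt{Q - 4712} = \sqrt{-216 - 4712} = \sqrt{-4928} = 8 i \sqrt{77}$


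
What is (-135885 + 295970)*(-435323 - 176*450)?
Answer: -82367414455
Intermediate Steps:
(-135885 + 295970)*(-435323 - 176*450) = 160085*(-435323 - 79200) = 160085*(-514523) = -82367414455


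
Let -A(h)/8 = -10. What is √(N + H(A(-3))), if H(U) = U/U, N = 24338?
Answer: √24339 ≈ 156.01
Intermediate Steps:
A(h) = 80 (A(h) = -8*(-10) = 80)
H(U) = 1
√(N + H(A(-3))) = √(24338 + 1) = √24339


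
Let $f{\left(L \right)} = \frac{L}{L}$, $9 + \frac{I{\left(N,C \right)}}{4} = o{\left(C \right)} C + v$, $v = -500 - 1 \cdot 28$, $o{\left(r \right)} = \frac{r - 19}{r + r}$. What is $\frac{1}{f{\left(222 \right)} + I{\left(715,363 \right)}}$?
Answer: $- \frac{1}{1459} \approx -0.0006854$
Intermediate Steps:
$o{\left(r \right)} = \frac{-19 + r}{2 r}$
$v = -528$ ($v = -500 - 28 = -528$)
$I{\left(N,C \right)} = -2186 + 2 C$ ($I{\left(N,C \right)} = -36 + 4 \left(\frac{-19 + C}{2 C} C - 528\right) = -36 + 4 \left(\left(- \frac{19}{2} + \frac{C}{2}\right) - 528\right) = -36 + 4 \left(- \frac{1075}{2} + \frac{C}{2}\right) = -36 + \left(-2150 + 2 C\right) = -2186 + 2 C$)
$f{\left(L \right)} = 1$
$\frac{1}{f{\left(222 \right)} + I{\left(715,363 \right)}} = \frac{1}{1 + \left(-2186 + 2 \cdot 363\right)} = \frac{1}{1 + \left(-2186 + 726\right)} = \frac{1}{1 - 1460} = \frac{1}{-1459} = - \frac{1}{1459}$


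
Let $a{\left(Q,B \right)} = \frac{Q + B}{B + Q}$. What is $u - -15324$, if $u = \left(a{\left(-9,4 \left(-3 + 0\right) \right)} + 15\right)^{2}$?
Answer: $15580$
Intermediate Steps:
$a{\left(Q,B \right)} = 1$ ($a{\left(Q,B \right)} = \frac{B + Q}{B + Q} = 1$)
$u = 256$ ($u = \left(1 + 15\right)^{2} = 16^{2} = 256$)
$u - -15324 = 256 - -15324 = 256 + 15324 = 15580$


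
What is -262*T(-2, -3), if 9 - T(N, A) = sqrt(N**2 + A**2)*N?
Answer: -2358 - 524*sqrt(13) ≈ -4247.3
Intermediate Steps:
T(N, A) = 9 - N*sqrt(A**2 + N**2) (T(N, A) = 9 - sqrt(N**2 + A**2)*N = 9 - sqrt(A**2 + N**2)*N = 9 - N*sqrt(A**2 + N**2))
-262*T(-2, -3) = -262*(9 - 1*(-2)*sqrt((-3)**2 + (-2)**2)) = -262*(9 - 1*(-2)*sqrt(9 + 4)) = -262*(9 - 1*(-2)*sqrt(13)) = -262*(9 + 2*sqrt(13)) = -2358 - 524*sqrt(13)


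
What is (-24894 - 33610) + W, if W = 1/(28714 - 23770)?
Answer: -289243775/4944 ≈ -58504.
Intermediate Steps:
W = 1/4944 ≈ 0.00020227
(-24894 - 33610) + W = (-24894 - 33610) + 1/4944 = -58504 + 1/4944 = -289243775/4944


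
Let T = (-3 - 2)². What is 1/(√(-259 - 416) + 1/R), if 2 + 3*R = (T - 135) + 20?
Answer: -92/1904403 - 42320*I*√3/1904403 ≈ -4.8309e-5 - 0.03849*I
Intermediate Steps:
T = 25 (T = (-5)² = 25)
R = -92/3 (R = -⅔ + ((25 - 135) + 20)/3 = -⅔ + (-110 + 20)/3 = -⅔ + (⅓)*(-90) = -⅔ - 30 = -92/3 ≈ -30.667)
1/(√(-259 - 416) + 1/R) = 1/(√(-259 - 416) + 1/(-92/3)) = 1/(√(-675) - 3/92) = 1/(15*I*√3 - 3/92) = 1/(-3/92 + 15*I*√3)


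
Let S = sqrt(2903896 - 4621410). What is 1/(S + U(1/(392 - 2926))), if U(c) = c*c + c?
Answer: -16264788148/70815239453784764793 - 41231244376336*I*sqrt(1717514)/70815239453784764793 ≈ -2.2968e-10 - 0.00076304*I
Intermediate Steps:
S = I*sqrt(1717514) (S = sqrt(-1717514) = I*sqrt(1717514) ≈ 1310.5*I)
U(c) = c + c**2 (U(c) = c**2 + c = c + c**2)
1/(S + U(1/(392 - 2926))) = 1/(I*sqrt(1717514) + (1 + 1/(392 - 2926))/(392 - 2926)) = 1/(I*sqrt(1717514) + (1 + 1/(-2534))/(-2534)) = 1/(I*sqrt(1717514) - (1 - 1/2534)/2534) = 1/(I*sqrt(1717514) - 1/2534*2533/2534) = 1/(I*sqrt(1717514) - 2533/6421156) = 1/(-2533/6421156 + I*sqrt(1717514))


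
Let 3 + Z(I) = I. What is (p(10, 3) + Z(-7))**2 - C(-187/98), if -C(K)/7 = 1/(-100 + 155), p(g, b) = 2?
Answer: 3527/55 ≈ 64.127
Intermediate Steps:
Z(I) = -3 + I
C(K) = -7/55 (C(K) = -7/(-100 + 155) = -7/55)
(p(10, 3) + Z(-7))**2 - C(-187/98) = (2 + (-3 - 7))**2 - 1*(-7/55) = (2 - 10)**2 + 7/55 = (-8)**2 + 7/55 = 64 + 7/55 = 3527/55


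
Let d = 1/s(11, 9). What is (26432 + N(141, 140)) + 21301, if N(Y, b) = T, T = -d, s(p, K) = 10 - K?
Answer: 47732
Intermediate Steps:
d = 1 (d = 1/(10 - 1*9) = 1/(10 - 9) = 1/1 = 1)
T = -1 (T = -1*1 = -1)
N(Y, b) = -1
(26432 + N(141, 140)) + 21301 = (26432 - 1) + 21301 = 26431 + 21301 = 47732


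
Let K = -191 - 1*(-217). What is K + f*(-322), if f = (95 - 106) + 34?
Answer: -7380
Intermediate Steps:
K = 26 (K = -191 + 217 = 26)
f = 23 (f = -11 + 34 = 23)
K + f*(-322) = 26 + 23*(-322) = 26 - 7406 = -7380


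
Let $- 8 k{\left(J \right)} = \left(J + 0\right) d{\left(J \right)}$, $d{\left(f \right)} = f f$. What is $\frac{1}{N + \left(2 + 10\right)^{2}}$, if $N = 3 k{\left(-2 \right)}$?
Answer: $\frac{1}{147} \approx 0.0068027$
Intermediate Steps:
$d{\left(f \right)} = f^{2}$
$k{\left(J \right)} = - \frac{J^{3}}{8}$ ($k{\left(J \right)} = - \frac{\left(J + 0\right) J^{2}}{8} = - \frac{J J^{2}}{8} = - \frac{J^{3}}{8}$)
$N = 3$ ($N = 3 \left(- \frac{\left(-2\right)^{3}}{8}\right) = 3 \left(\left(- \frac{1}{8}\right) \left(-8\right)\right) = 3 \cdot 1 = 3$)
$\frac{1}{N + \left(2 + 10\right)^{2}} = \frac{1}{3 + \left(2 + 10\right)^{2}} = \frac{1}{3 + 12^{2}} = \frac{1}{3 + 144} = \frac{1}{147}$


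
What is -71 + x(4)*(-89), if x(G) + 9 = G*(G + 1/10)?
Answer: -3648/5 ≈ -729.60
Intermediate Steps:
x(G) = -9 + G*(1/10 + G) (x(G) = -9 + G*(G + 1/10) = -9 + G*(1/10 + G))
-71 + x(4)*(-89) = -71 + (-9 + 4**2 + (1/10)*4)*(-89) = -71 + (-9 + 16 + 2/5)*(-89) = -71 + (37/5)*(-89) = -71 - 3293/5 = -3648/5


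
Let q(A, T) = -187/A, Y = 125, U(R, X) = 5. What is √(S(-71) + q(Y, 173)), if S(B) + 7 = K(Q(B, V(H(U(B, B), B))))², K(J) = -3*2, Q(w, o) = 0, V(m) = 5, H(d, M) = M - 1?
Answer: 3*√1910/25 ≈ 5.2444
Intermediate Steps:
H(d, M) = -1 + M
K(J) = -6
S(B) = 29 (S(B) = -7 + (-6)² = -7 + 36 = 29)
√(S(-71) + q(Y, 173)) = √(29 - 187/125) = √(3438/125) = 3*√1910/25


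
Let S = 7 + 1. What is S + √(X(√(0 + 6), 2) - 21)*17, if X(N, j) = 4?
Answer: 8 + 17*I*√17 ≈ 8.0 + 70.093*I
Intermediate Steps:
S = 8
S + √(X(√(0 + 6), 2) - 21)*17 = 8 + √(4 - 21)*17 = 8 + √(-17)*17 = 8 + (I*√17)*17 = 8 + 17*I*√17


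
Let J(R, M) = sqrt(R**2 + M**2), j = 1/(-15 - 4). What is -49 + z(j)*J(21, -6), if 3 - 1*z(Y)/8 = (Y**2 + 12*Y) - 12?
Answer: -49 + 135408*sqrt(53)/361 ≈ 2681.7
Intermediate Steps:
j = -1/19 (j = 1/(-19) = -1/19 ≈ -0.052632)
J(R, M) = sqrt(M**2 + R**2)
z(Y) = 120 - 96*Y - 8*Y**2 (z(Y) = 24 - 8*((Y**2 + 12*Y) - 12) = 24 - 8*(-12 + Y**2 + 12*Y) = 24 + (96 - 96*Y - 8*Y**2) = 120 - 96*Y - 8*Y**2)
-49 + z(j)*J(21, -6) = -49 + (120 - 96*(-1/19) - 8*(-1/19)**2)*sqrt((-6)**2 + 21**2) = -49 + (120 + 96/19 - 8*1/361)*sqrt(36 + 441) = -49 + (120 + 96/19 - 8/361)*sqrt(477) = -49 + 45136*(3*sqrt(53))/361 = -49 + 135408*sqrt(53)/361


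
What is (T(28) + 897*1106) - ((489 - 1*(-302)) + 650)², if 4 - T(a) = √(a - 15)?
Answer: -1084395 - √13 ≈ -1.0844e+6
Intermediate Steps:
T(a) = 4 - √(-15 + a) (T(a) = 4 - √(a - 15) = 4 - √(-15 + a))
(T(28) + 897*1106) - ((489 - 1*(-302)) + 650)² = ((4 - √(-15 + 28)) + 897*1106) - ((489 - 1*(-302)) + 650)² = ((4 - √13) + 992082) - ((489 + 302) + 650)² = (992086 - √13) - (791 + 650)² = (992086 - √13) - 1*1441² = (992086 - √13) - 1*2076481 = (992086 - √13) - 2076481 = -1084395 - √13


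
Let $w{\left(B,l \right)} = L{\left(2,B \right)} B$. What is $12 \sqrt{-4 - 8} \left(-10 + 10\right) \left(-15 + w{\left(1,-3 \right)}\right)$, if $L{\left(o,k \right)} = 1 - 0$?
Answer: $0$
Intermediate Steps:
$L{\left(o,k \right)} = 1$ ($L{\left(o,k \right)} = 1 + 0 = 1$)
$w{\left(B,l \right)} = B$ ($w{\left(B,l \right)} = 1 B = B$)
$12 \sqrt{-4 - 8} \left(-10 + 10\right) \left(-15 + w{\left(1,-3 \right)}\right) = 12 \sqrt{-4 - 8} \left(-10 + 10\right) \left(-15 + 1\right) = 12 \sqrt{-12} \cdot 0 \left(-14\right) = 12 \cdot 2 i \sqrt{3} \cdot 0 = 24 i \sqrt{3} \cdot 0 = 0$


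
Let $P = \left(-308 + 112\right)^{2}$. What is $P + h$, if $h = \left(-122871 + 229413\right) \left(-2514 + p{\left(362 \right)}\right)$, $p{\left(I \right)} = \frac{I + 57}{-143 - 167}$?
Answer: $- \frac{41532587209}{155} \approx -2.6795 \cdot 10^{8}$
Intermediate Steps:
$p{\left(I \right)} = - \frac{57}{310} - \frac{I}{310}$ ($p{\left(I \right)} = \frac{57 + I}{-310} = \left(57 + I\right) \left(- \frac{1}{310}\right) = - \frac{57}{310} - \frac{I}{310}$)
$h = - \frac{41538541689}{155}$ ($h = \left(-122871 + 229413\right) \left(-2514 - \frac{419}{310}\right) = 106542 \left(-2514 - \frac{419}{310}\right) = 106542 \left(- \frac{779759}{310}\right) = - \frac{41538541689}{155} \approx -2.6799 \cdot 10^{8}$)
$P = 38416$ ($P = \left(-196\right)^{2} = 38416$)
$P + h = 38416 - \frac{41538541689}{155} = - \frac{41532587209}{155}$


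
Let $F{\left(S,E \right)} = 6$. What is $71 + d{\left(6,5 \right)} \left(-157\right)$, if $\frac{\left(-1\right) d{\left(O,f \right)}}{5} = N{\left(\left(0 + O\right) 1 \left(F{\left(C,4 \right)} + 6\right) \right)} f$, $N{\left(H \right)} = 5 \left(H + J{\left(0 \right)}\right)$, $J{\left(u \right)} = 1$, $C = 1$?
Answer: $1432696$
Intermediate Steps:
$N{\left(H \right)} = 5 + 5 H$ ($N{\left(H \right)} = 5 \left(H + 1\right) = 5 \left(1 + H\right) = 5 + 5 H$)
$d{\left(O,f \right)} = - 5 f \left(5 + 60 O\right)$ ($d{\left(O,f \right)} = - 5 \left(5 + 5 \left(0 + O\right) 1 \left(6 + 6\right)\right) f = - 5 \left(5 + 5 O 1 \cdot 12\right) f = - 5 \left(5 + 5 O 12\right) f = - 5 \left(5 + 5 \cdot 12 O\right) f = - 5 \left(5 + 60 O\right) f = - 5 f \left(5 + 60 O\right)$)
$71 + d{\left(6,5 \right)} \left(-157\right) = 71 + \left(-25\right) 5 \left(1 + 12 \cdot 6\right) \left(-157\right) = 71 + \left(-25\right) 5 \left(1 + 72\right) \left(-157\right) = 71 + \left(-25\right) 5 \cdot 73 \left(-157\right) = 71 - -1432625 = 71 + 1432625 = 1432696$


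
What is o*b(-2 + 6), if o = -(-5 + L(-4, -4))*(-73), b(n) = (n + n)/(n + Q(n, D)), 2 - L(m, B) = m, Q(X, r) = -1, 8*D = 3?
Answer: 584/3 ≈ 194.67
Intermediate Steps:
D = 3/8 (D = (1/8)*3 = 3/8 ≈ 0.37500)
L(m, B) = 2 - m
b(n) = 2*n/(-1 + n) (b(n) = (n + n)/(n - 1) = (2*n)/(-1 + n) = 2*n/(-1 + n))
o = 73 (o = -(-5 + (2 - 1*(-4)))*(-73) = -(-5 + (2 + 4))*(-73) = -(-5 + 6)*(-73) = -1*1*(-73) = -1*(-73) = 73)
o*b(-2 + 6) = 73*(2*(-2 + 6)/(-1 + (-2 + 6))) = 73*(2*4/(-1 + 4)) = 73*(2*4/3) = 73*(2*4*(1/3)) = 73*(8/3) = 584/3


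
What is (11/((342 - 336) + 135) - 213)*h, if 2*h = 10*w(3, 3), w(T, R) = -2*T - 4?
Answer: 1501100/141 ≈ 10646.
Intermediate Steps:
w(T, R) = -4 - 2*T
h = -50 (h = (10*(-4 - 2*3))/2 = (10*(-4 - 6))/2 = (10*(-10))/2 = (½)*(-100) = -50)
(11/((342 - 336) + 135) - 213)*h = (11/((342 - 336) + 135) - 213)*(-50) = (11/(6 + 135) - 213)*(-50) = (11/141 - 213)*(-50) = -30022/141*(-50) = 1501100/141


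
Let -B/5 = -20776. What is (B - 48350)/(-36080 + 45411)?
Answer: 55530/9331 ≈ 5.9511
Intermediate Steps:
B = 103880 (B = -5*(-20776) = 103880)
(B - 48350)/(-36080 + 45411) = (103880 - 48350)/(-36080 + 45411) = 55530/9331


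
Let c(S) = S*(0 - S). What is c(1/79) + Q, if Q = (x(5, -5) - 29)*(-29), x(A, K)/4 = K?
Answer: 8868460/6241 ≈ 1421.0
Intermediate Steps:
x(A, K) = 4*K
Q = 1421 (Q = (4*(-5) - 29)*(-29) = (-20 - 29)*(-29) = -49*(-29) = 1421)
c(S) = -S² (c(S) = S*(-S) = -S²)
c(1/79) + Q = -(1/79)² + 1421 = -1*1/6241 + 1421 = -1/6241 + 1421 = 8868460/6241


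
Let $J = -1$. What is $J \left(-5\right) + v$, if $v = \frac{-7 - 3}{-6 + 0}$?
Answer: $\frac{20}{3} \approx 6.6667$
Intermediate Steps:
$v = \frac{5}{3}$ ($v = - \frac{10}{-6} = \left(-10\right) \left(- \frac{1}{6}\right) = \frac{5}{3} \approx 1.6667$)
$J \left(-5\right) + v = \left(-1\right) \left(-5\right) + \frac{5}{3} = 5 + \frac{5}{3} = \frac{20}{3}$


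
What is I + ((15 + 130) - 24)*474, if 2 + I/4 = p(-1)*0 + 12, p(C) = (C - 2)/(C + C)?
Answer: 57394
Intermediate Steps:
p(C) = (-2 + C)/(2*C) (p(C) = (-2 + C)/((2*C)) = (-2 + C)*(1/(2*C)) = (-2 + C)/(2*C))
I = 40 (I = -8 + 4*(((1/2)*(-2 - 1)/(-1))*0 + 12) = -8 + 4*(((1/2)*(-1)*(-3))*0 + 12) = -8 + 4*((3/2)*0 + 12) = -8 + 4*(0 + 12) = -8 + 4*12 = -8 + 48 = 40)
I + ((15 + 130) - 24)*474 = 40 + ((15 + 130) - 24)*474 = 40 + (145 - 24)*474 = 40 + 121*474 = 40 + 57354 = 57394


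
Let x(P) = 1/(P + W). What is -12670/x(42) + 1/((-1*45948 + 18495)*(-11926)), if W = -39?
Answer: -12444644208779/327404478 ≈ -38010.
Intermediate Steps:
x(P) = 1/(-39 + P) (x(P) = 1/(P - 39) = 1/(-39 + P))
-12670/x(42) + 1/((-1*45948 + 18495)*(-11926)) = -12670/(1/(-39 + 42)) + 1/((-1*45948 + 18495)*(-11926)) = -12670/(1/3) - 1/11926/(-45948 + 18495) = -12670/⅓ - 1/11926/(-27453) = -12670*3 - 1/27453*(-1/11926) = -38010 + 1/327404478 = -12444644208779/327404478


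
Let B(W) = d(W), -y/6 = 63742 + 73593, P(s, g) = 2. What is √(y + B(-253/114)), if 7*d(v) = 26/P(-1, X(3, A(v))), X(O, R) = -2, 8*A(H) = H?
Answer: I*√40376399/7 ≈ 907.75*I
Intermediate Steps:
A(H) = H/8
d(v) = 13/7 (d(v) = (26/2)/7 = (26*(½))/7 = (⅐)*13 = 13/7)
y = -824010 (y = -6*(63742 + 73593) = -6*137335 = -824010)
B(W) = 13/7
√(y + B(-253/114)) = √(-824010 + 13/7) = √(-5768057/7) = I*√40376399/7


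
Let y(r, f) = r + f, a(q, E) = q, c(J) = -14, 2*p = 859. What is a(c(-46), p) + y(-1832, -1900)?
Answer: -3746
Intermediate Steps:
p = 859/2 (p = (½)*859 = 859/2 ≈ 429.50)
y(r, f) = f + r
a(c(-46), p) + y(-1832, -1900) = -14 + (-1900 - 1832) = -14 - 3732 = -3746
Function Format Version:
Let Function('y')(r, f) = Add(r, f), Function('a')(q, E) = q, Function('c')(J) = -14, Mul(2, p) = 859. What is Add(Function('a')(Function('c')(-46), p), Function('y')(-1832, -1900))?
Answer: -3746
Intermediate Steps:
p = Rational(859, 2) (p = Mul(Rational(1, 2), 859) = Rational(859, 2) ≈ 429.50)
Function('y')(r, f) = Add(f, r)
Add(Function('a')(Function('c')(-46), p), Function('y')(-1832, -1900)) = Add(-14, Add(-1900, -1832)) = Add(-14, -3732) = -3746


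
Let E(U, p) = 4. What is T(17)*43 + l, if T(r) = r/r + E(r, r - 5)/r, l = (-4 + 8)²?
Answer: 1175/17 ≈ 69.118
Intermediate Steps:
l = 16 (l = 4² = 16)
T(r) = 1 + 4/r (T(r) = r/r + 4/r = 1 + 4/r)
T(17)*43 + l = ((4 + 17)/17)*43 + 16 = ((1/17)*21)*43 + 16 = (21/17)*43 + 16 = 903/17 + 16 = 1175/17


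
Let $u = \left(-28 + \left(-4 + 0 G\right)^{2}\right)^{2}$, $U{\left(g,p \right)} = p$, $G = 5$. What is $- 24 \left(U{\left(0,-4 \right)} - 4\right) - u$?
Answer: $48$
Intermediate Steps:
$u = 144$ ($u = \left(-28 + \left(-4 + 0 \cdot 5\right)^{2}\right)^{2} = \left(-28 + \left(-4 + 0\right)^{2}\right)^{2} = \left(-28 + \left(-4\right)^{2}\right)^{2} = \left(-28 + 16\right)^{2} = \left(-12\right)^{2} = 144$)
$- 24 \left(U{\left(0,-4 \right)} - 4\right) - u = - 24 \left(-4 - 4\right) - 144 = \left(-24\right) \left(-8\right) - 144 = 192 - 144 = 48$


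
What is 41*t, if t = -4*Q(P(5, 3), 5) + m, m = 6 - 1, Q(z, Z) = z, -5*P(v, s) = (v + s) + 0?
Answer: 2337/5 ≈ 467.40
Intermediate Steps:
P(v, s) = -s/5 - v/5 (P(v, s) = -((v + s) + 0)/5 = -((s + v) + 0)/5 = -(s + v)/5 = -s/5 - v/5)
m = 5
t = 57/5 (t = -4*(-⅕*3 - ⅕*5) + 5 = -4*(-⅗ - 1) + 5 = -4*(-8/5) + 5 = 32/5 + 5 = 57/5 ≈ 11.400)
41*t = 41*(57/5) = 2337/5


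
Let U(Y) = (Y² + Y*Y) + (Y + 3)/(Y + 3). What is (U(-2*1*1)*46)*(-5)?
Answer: -2070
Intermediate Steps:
U(Y) = 1 + 2*Y² (U(Y) = (Y² + Y²) + (3 + Y)/(3 + Y) = 2*Y² + 1 = 1 + 2*Y²)
(U(-2*1*1)*46)*(-5) = ((1 + 2*(-2*1*1)²)*46)*(-5) = ((1 + 2*(-2*1)²)*46)*(-5) = ((1 + 2*(-2)²)*46)*(-5) = ((1 + 2*4)*46)*(-5) = ((1 + 8)*46)*(-5) = (9*46)*(-5) = 414*(-5) = -2070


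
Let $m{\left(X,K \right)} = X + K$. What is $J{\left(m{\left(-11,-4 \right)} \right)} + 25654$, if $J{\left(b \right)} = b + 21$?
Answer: $25660$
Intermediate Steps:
$m{\left(X,K \right)} = K + X$
$J{\left(b \right)} = 21 + b$
$J{\left(m{\left(-11,-4 \right)} \right)} + 25654 = \left(21 - 15\right) + 25654 = 6 + 25654 = 25660$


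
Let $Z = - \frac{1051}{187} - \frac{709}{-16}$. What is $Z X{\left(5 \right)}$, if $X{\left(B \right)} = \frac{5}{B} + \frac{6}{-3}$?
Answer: $- \frac{115767}{2992} \approx -38.692$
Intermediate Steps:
$Z = \frac{115767}{2992}$ ($Z = \left(-1051\right) \frac{1}{187} - - \frac{709}{16} = - \frac{1051}{187} + \frac{709}{16} = \frac{115767}{2992} \approx 38.692$)
$X{\left(B \right)} = -2 + \frac{5}{B}$ ($X{\left(B \right)} = \frac{5}{B} + 6 \left(- \frac{1}{3}\right) = \frac{5}{B} - 2 = -2 + \frac{5}{B}$)
$Z X{\left(5 \right)} = \frac{115767 \left(-2 + \frac{5}{5}\right)}{2992} = \frac{115767 \left(-2 + 5 \cdot \frac{1}{5}\right)}{2992} = \frac{115767 \left(-2 + 1\right)}{2992} = \frac{115767}{2992} \left(-1\right) = - \frac{115767}{2992}$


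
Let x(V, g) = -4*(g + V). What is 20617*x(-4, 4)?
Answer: 0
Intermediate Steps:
x(V, g) = -4*V - 4*g (x(V, g) = -4*(V + g) = -4*V - 4*g)
20617*x(-4, 4) = 20617*(-4*(-4) - 4*4) = 20617*(16 - 16) = 20617*0 = 0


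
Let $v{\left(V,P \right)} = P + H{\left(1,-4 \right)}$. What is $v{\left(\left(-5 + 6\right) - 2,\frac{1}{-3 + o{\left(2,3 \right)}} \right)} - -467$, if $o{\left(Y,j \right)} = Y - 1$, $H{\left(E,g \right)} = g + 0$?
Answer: $\frac{925}{2} \approx 462.5$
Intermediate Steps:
$H{\left(E,g \right)} = g$
$o{\left(Y,j \right)} = -1 + Y$
$v{\left(V,P \right)} = -4 + P$ ($v{\left(V,P \right)} = P - 4 = -4 + P$)
$v{\left(\left(-5 + 6\right) - 2,\frac{1}{-3 + o{\left(2,3 \right)}} \right)} - -467 = \left(-4 + \frac{1}{-3 + \left(-1 + 2\right)}\right) - -467 = \left(-4 + \frac{1}{-3 + 1}\right) + 467 = \left(-4 + \frac{1}{-2}\right) + 467 = \left(-4 - \frac{1}{2}\right) + 467 = - \frac{9}{2} + 467 = \frac{925}{2}$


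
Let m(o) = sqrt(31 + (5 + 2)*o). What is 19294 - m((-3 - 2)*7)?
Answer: 19294 - I*sqrt(214) ≈ 19294.0 - 14.629*I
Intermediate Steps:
m(o) = sqrt(31 + 7*o)
19294 - m((-3 - 2)*7) = 19294 - sqrt(31 + 7*((-3 - 2)*7)) = 19294 - sqrt(31 + 7*(-5*7)) = 19294 - sqrt(31 + 7*(-35)) = 19294 - sqrt(31 - 245) = 19294 - sqrt(-214) = 19294 - I*sqrt(214)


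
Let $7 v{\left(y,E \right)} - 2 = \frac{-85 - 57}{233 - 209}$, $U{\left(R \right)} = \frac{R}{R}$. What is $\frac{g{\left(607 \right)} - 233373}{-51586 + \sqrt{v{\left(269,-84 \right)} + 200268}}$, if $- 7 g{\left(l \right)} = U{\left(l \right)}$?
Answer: $\frac{1011258103584}{223516870799} + \frac{3267224 \sqrt{353271765}}{1564618095593} \approx 4.5636$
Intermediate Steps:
$U{\left(R \right)} = 1$
$v{\left(y,E \right)} = - \frac{47}{84}$ ($v{\left(y,E \right)} = \frac{2}{7} + \frac{\left(-85 - 57\right) \frac{1}{233 - 209}}{7} = \frac{2}{7} + \frac{\left(-142\right) \frac{1}{24}}{7} = \frac{2}{7} + \frac{1}{7} \left(- \frac{71}{12}\right) = \frac{2}{7} - \frac{71}{84} = - \frac{47}{84}$)
$g{\left(l \right)} = - \frac{1}{7}$ ($g{\left(l \right)} = \left(- \frac{1}{7}\right) 1 = - \frac{1}{7}$)
$\frac{g{\left(607 \right)} - 233373}{-51586 + \sqrt{v{\left(269,-84 \right)} + 200268}} = \frac{- \frac{1}{7} - 233373}{-51586 + \sqrt{- \frac{47}{84} + 200268}} = - \frac{1633612}{7 \left(-51586 + \sqrt{\frac{16822465}{84}}\right)} = - \frac{1633612}{7 \left(-51586 + \frac{\sqrt{353271765}}{42}\right)}$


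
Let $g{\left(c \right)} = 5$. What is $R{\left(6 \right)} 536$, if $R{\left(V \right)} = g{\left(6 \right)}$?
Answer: $2680$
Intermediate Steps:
$R{\left(V \right)} = 5$
$R{\left(6 \right)} 536 = 5 \cdot 536 = 2680$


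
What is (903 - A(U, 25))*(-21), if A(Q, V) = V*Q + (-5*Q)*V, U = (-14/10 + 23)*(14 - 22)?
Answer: 343917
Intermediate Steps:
U = -864/5 (U = (-14*1/10 + 23)*(-8) = (-7/5 + 23)*(-8) = (108/5)*(-8) = -864/5 ≈ -172.80)
A(Q, V) = -4*Q*V (A(Q, V) = Q*V - 5*Q*V = -4*Q*V)
(903 - A(U, 25))*(-21) = (903 - (-4)*(-864)*25/5)*(-21) = (903 - 1*17280)*(-21) = (903 - 17280)*(-21) = -16377*(-21) = 343917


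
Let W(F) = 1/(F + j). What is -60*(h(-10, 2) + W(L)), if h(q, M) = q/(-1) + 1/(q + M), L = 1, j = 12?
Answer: -15525/26 ≈ -597.12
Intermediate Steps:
h(q, M) = 1/(M + q) - q (h(q, M) = q*(-1) + 1/(M + q) = -q + 1/(M + q) = 1/(M + q) - q)
W(F) = 1/(12 + F) (W(F) = 1/(F + 12) = 1/(12 + F))
-60*(h(-10, 2) + W(L)) = -60*((1 - 1*(-10)**2 - 1*2*(-10))/(2 - 10) + 1/(12 + 1)) = -60*((1 - 1*100 + 20)/(-8) + 1/13) = -60*(-(1 - 100 + 20)/8 + 1/13) = -60*(-1/8*(-79) + 1/13) = -60*(79/8 + 1/13) = -60*1035/104 = -15525/26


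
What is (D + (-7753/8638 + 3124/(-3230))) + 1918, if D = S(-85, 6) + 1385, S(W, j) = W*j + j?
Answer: 39021071979/13950370 ≈ 2797.1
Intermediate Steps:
S(W, j) = j + W*j
D = 881 (D = 6*(1 - 85) + 1385 = 6*(-84) + 1385 = -504 + 1385 = 881)
(D + (-7753/8638 + 3124/(-3230))) + 1918 = (881 + (-7753/8638 + 3124/(-3230))) + 1918 = (881 + (-7753*1/8638 + 3124*(-1/3230))) + 1918 = (881 + (-7753/8638 - 1562/1615)) + 1918 = (881 - 26013651/13950370) + 1918 = 12264262319/13950370 + 1918 = 39021071979/13950370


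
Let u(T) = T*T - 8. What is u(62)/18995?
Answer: 3836/18995 ≈ 0.20195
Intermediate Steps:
u(T) = -8 + T² (u(T) = T² - 8 = -8 + T²)
u(62)/18995 = (-8 + 62²)/18995 = (-8 + 3844)*(1/18995) = 3836*(1/18995) = 3836/18995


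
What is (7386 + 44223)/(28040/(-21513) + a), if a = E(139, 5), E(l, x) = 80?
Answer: 1110264417/1693000 ≈ 655.80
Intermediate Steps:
a = 80
(7386 + 44223)/(28040/(-21513) + a) = (7386 + 44223)/(28040/(-21513) + 80) = 51609/(28040*(-1/21513) + 80) = 51609/(-28040/21513 + 80) = 51609/(1693000/21513) = 51609*(21513/1693000) = 1110264417/1693000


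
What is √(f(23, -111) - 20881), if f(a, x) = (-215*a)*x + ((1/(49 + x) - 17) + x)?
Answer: √2029193722/62 ≈ 726.56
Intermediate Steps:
f(a, x) = -17 + x + 1/(49 + x) - 215*a*x (f(a, x) = -215*a*x + ((-17 + 1/(49 + x)) + x) = -215*a*x + (-17 + x + 1/(49 + x)) = -17 + x + 1/(49 + x) - 215*a*x)
√(f(23, -111) - 20881) = √((-832 + (-111)² + 32*(-111) - 10535*23*(-111) - 215*23*(-111)²)/(49 - 111) - 20881) = √((-832 + 12321 - 3552 + 26895855 - 215*23*12321)/(-62) - 20881) = √(-(-832 + 12321 - 3552 + 26895855 - 60927345)/62 - 20881) = √(-1/62*(-34023553) - 20881) = √(34023553/62 - 20881) = √(32728931/62) = √2029193722/62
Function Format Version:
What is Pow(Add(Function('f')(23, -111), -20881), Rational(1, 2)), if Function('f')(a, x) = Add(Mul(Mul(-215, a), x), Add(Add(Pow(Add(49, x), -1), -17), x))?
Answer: Mul(Rational(1, 62), Pow(2029193722, Rational(1, 2))) ≈ 726.56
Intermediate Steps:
Function('f')(a, x) = Add(-17, x, Pow(Add(49, x), -1), Mul(-215, a, x)) (Function('f')(a, x) = Add(Mul(-215, a, x), Add(Add(-17, Pow(Add(49, x), -1)), x)) = Add(Mul(-215, a, x), Add(-17, x, Pow(Add(49, x), -1))) = Add(-17, x, Pow(Add(49, x), -1), Mul(-215, a, x)))
Pow(Add(Function('f')(23, -111), -20881), Rational(1, 2)) = Pow(Add(Mul(Pow(Add(49, -111), -1), Add(-832, Pow(-111, 2), Mul(32, -111), Mul(-10535, 23, -111), Mul(-215, 23, Pow(-111, 2)))), -20881), Rational(1, 2)) = Pow(Add(Mul(Pow(-62, -1), Add(-832, 12321, -3552, 26895855, Mul(-215, 23, 12321))), -20881), Rational(1, 2)) = Pow(Add(Mul(Rational(-1, 62), Add(-832, 12321, -3552, 26895855, -60927345)), -20881), Rational(1, 2)) = Pow(Add(Mul(Rational(-1, 62), -34023553), -20881), Rational(1, 2)) = Pow(Add(Rational(34023553, 62), -20881), Rational(1, 2)) = Pow(Rational(32728931, 62), Rational(1, 2)) = Mul(Rational(1, 62), Pow(2029193722, Rational(1, 2)))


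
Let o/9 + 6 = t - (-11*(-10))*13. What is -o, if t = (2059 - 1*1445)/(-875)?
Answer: 11314026/875 ≈ 12930.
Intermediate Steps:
t = -614/875 (t = (2059 - 1445)*(-1/875) = 614*(-1/875) = -614/875 ≈ -0.70171)
o = -11314026/875 (o = -54 + 9*(-614/875 - (-11*(-10))*13) = -54 + 9*(-614/875 - 110*13) = -54 + 9*(-614/875 - 1*1430) = -54 + 9*(-614/875 - 1430) = -54 + 9*(-1251864/875) = -54 - 11266776/875 = -11314026/875 ≈ -12930.)
-o = -1*(-11314026/875) = 11314026/875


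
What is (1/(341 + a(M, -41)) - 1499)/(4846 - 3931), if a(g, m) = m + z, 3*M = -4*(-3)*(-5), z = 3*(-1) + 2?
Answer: -29880/18239 ≈ -1.6382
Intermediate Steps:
z = -1 (z = -3 + 2 = -1)
M = -20 (M = (-4*(-3)*(-5))/3 = (12*(-5))/3 = (1/3)*(-60) = -20)
a(g, m) = -1 + m (a(g, m) = m - 1 = -1 + m)
(1/(341 + a(M, -41)) - 1499)/(4846 - 3931) = (1/(341 + (-1 - 41)) - 1499)/(4846 - 3931) = (1/(341 - 42) - 1499)/915 = (1/299 - 1499)*(1/915) = -448200/299*1/915 = -29880/18239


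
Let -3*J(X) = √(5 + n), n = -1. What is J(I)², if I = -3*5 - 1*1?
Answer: 4/9 ≈ 0.44444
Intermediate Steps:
I = -16 (I = -15 - 1 = -16)
J(X) = -⅔ (J(X) = -√(5 - 1)/3 = -√4/3 = -⅓*2 = -⅔)
J(I)² = (-⅔)² = 4/9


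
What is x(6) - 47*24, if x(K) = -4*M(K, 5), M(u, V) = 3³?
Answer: -1236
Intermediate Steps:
M(u, V) = 27
x(K) = -108 (x(K) = -4*27 = -108)
x(6) - 47*24 = -108 - 47*24 = -108 - 1128 = -1236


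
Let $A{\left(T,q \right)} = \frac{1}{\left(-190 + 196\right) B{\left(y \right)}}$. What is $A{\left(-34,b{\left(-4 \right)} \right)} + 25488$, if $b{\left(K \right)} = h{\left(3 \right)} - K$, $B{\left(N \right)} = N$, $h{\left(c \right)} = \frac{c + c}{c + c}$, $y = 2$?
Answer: $\frac{305857}{12} \approx 25488.0$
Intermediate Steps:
$h{\left(c \right)} = 1$ ($h{\left(c \right)} = \frac{2 c}{2 c} = 2 c \frac{1}{2 c} = 1$)
$b{\left(K \right)} = 1 - K$
$A{\left(T,q \right)} = \frac{1}{12}$ ($A{\left(T,q \right)} = \frac{1}{\left(-190 + 196\right) 2} = \frac{1}{6} \cdot \frac{1}{2} = \frac{1}{12}$)
$A{\left(-34,b{\left(-4 \right)} \right)} + 25488 = \frac{1}{12} + 25488 = \frac{305857}{12}$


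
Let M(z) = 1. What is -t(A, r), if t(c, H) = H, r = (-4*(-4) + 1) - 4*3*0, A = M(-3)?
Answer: -17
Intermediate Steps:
A = 1
r = 17 (r = (16 + 1) - 12*0 = 17 + 0 = 17)
-t(A, r) = -1*17 = -17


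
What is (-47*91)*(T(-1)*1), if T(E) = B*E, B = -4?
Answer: -17108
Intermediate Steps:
T(E) = -4*E
(-47*91)*(T(-1)*1) = (-47*91)*(-4*(-1)*1) = -17108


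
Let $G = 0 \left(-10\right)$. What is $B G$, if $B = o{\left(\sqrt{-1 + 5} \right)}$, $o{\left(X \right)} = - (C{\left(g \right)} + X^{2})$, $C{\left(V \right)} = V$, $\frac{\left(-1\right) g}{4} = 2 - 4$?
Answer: $0$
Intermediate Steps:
$g = 8$ ($g = - 4 \left(2 - 4\right) = \left(-4\right) \left(-2\right) = 8$)
$G = 0$
$o{\left(X \right)} = -8 - X^{2}$ ($o{\left(X \right)} = - (8 + X^{2}) = -8 - X^{2}$)
$B = -12$ ($B = -8 - \left(\sqrt{-1 + 5}\right)^{2} = -8 - \left(\sqrt{4}\right)^{2} = -8 - 2^{2} = -8 - 4 = -12$)
$B G = \left(-12\right) 0 = 0$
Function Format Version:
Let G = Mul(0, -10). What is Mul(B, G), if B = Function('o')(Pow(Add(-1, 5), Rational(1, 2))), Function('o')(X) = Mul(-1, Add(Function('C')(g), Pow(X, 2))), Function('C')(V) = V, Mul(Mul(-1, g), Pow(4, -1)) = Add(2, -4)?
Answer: 0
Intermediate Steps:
g = 8 (g = Mul(-4, Add(2, -4)) = Mul(-4, -2) = 8)
G = 0
Function('o')(X) = Add(-8, Mul(-1, Pow(X, 2))) (Function('o')(X) = Mul(-1, Add(8, Pow(X, 2))) = Add(-8, Mul(-1, Pow(X, 2))))
B = -12 (B = Add(-8, Mul(-1, Pow(Pow(Add(-1, 5), Rational(1, 2)), 2))) = Add(-8, Mul(-1, Pow(Pow(4, Rational(1, 2)), 2))) = Add(-8, Mul(-1, Pow(2, 2))) = Add(-8, Mul(-1, 4)) = Add(-8, -4) = -12)
Mul(B, G) = Mul(-12, 0) = 0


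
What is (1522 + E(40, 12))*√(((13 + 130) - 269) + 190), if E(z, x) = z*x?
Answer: 16016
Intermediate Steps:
E(z, x) = x*z
(1522 + E(40, 12))*√(((13 + 130) - 269) + 190) = (1522 + 12*40)*√(((13 + 130) - 269) + 190) = (1522 + 480)*√((143 - 269) + 190) = 2002*√(-126 + 190) = 2002*√64 = 2002*8 = 16016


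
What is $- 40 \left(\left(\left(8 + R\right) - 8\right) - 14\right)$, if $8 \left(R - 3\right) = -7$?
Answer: $475$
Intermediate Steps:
$R = \frac{17}{8}$ ($R = 3 + \frac{1}{8} \left(-7\right) = 3 - \frac{7}{8} = \frac{17}{8} \approx 2.125$)
$- 40 \left(\left(\left(8 + R\right) - 8\right) - 14\right) = - 40 \left(\left(\left(8 + \frac{17}{8}\right) - 8\right) - 14\right) = - 40 \left(\left(\frac{81}{8} - 8\right) - 14\right) = - 40 \left(\frac{17}{8} - 14\right) = \left(-40\right) \left(- \frac{95}{8}\right) = 475$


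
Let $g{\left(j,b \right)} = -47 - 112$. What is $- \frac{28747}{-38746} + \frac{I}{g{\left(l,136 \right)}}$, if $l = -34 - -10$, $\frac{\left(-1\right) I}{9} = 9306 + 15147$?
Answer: $\frac{2843891405}{2053538} \approx 1384.9$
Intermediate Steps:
$I = -220077$ ($I = - 9 \left(9306 + 15147\right) = \left(-9\right) 24453 = -220077$)
$l = -24$ ($l = -34 + 10 = -24$)
$g{\left(j,b \right)} = -159$ ($g{\left(j,b \right)} = -47 - 112 = -159$)
$- \frac{28747}{-38746} + \frac{I}{g{\left(l,136 \right)}} = - \frac{28747}{-38746} - \frac{220077}{-159} = \left(-28747\right) \left(- \frac{1}{38746}\right) - - \frac{73359}{53} = \frac{28747}{38746} + \frac{73359}{53} = \frac{2843891405}{2053538}$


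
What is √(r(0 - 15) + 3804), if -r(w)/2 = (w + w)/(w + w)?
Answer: √3802 ≈ 61.660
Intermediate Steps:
r(w) = -2 (r(w) = -2*(w + w)/(w + w) = -2*2*w/(2*w) = -2*2*w*1/(2*w) = -2*1 = -2)
√(r(0 - 15) + 3804) = √(-2 + 3804) = √3802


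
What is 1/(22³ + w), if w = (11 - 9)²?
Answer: 1/10652 ≈ 9.3879e-5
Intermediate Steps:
w = 4 (w = 2² = 4)
1/(22³ + w) = 1/(22³ + 4) = 1/(10648 + 4) = 1/10652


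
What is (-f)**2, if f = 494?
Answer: 244036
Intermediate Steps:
(-f)**2 = (-1*494)**2 = (-494)**2 = 244036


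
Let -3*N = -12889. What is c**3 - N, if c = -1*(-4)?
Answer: -12697/3 ≈ -4232.3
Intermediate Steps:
c = 4
N = 12889/3 (N = -1/3*(-12889) = 12889/3 ≈ 4296.3)
c**3 - N = 4**3 - 1*12889/3 = 64 - 12889/3 = -12697/3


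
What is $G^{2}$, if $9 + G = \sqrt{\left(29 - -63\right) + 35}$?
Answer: $\left(9 - \sqrt{127}\right)^{2} \approx 5.1503$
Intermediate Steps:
$G = -9 + \sqrt{127}$ ($G = -9 + \sqrt{\left(29 - -63\right) + 35} = -9 + \sqrt{\left(29 + 63\right) + 35} = -9 + \sqrt{92 + 35} = -9 + \sqrt{127} \approx 2.2694$)
$G^{2} = \left(-9 + \sqrt{127}\right)^{2}$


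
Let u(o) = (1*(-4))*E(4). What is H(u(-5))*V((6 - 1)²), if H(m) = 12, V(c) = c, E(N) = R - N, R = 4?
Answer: 300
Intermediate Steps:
E(N) = 4 - N
u(o) = 0 (u(o) = (1*(-4))*(4 - 1*4) = -4*(4 - 4) = -4*0 = 0)
H(u(-5))*V((6 - 1)²) = 12*(6 - 1)² = 12*5² = 12*25 = 300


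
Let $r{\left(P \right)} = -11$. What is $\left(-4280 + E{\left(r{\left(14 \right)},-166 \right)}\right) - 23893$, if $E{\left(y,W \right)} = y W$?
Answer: $-26347$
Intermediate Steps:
$E{\left(y,W \right)} = W y$
$\left(-4280 + E{\left(r{\left(14 \right)},-166 \right)}\right) - 23893 = \left(-4280 - -1826\right) - 23893 = \left(-4280 + 1826\right) - 23893 = -2454 - 23893 = -26347$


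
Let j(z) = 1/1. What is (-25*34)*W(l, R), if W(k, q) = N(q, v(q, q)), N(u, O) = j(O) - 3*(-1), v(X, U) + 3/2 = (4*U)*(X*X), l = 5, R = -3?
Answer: -3400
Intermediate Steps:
j(z) = 1
v(X, U) = -3/2 + 4*U*X² (v(X, U) = -3/2 + (4*U)*(X*X) = -3/2 + (4*U)*X² = -3/2 + 4*U*X²)
N(u, O) = 4 (N(u, O) = 1 - 3*(-1) = 1 + 3 = 4)
W(k, q) = 4
(-25*34)*W(l, R) = -25*34*4 = -850*4 = -3400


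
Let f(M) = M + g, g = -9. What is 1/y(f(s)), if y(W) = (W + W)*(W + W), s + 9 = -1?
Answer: 1/1444 ≈ 0.00069252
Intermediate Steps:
s = -10 (s = -9 - 1 = -10)
f(M) = -9 + M (f(M) = M - 9 = -9 + M)
y(W) = 4*W² (y(W) = (2*W)*(2*W) = 4*W²)
1/y(f(s)) = 1/(4*(-9 - 10)²) = 1/(4*(-19)²) = 1/(4*361) = 1/1444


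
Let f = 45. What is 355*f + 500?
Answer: 16475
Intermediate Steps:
355*f + 500 = 355*45 + 500 = 15975 + 500 = 16475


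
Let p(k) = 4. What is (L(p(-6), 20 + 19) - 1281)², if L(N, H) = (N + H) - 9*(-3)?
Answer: 1466521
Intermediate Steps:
L(N, H) = 27 + H + N (L(N, H) = (H + N) + 27 = 27 + H + N)
(L(p(-6), 20 + 19) - 1281)² = ((27 + (20 + 19) + 4) - 1281)² = ((27 + 39 + 4) - 1281)² = (70 - 1281)² = (-1211)² = 1466521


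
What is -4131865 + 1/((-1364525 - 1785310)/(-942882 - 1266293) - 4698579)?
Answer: -8577735305499140605/2075996022498 ≈ -4.1319e+6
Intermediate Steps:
-4131865 + 1/((-1364525 - 1785310)/(-942882 - 1266293) - 4698579) = -4131865 + 1/(-3149835/(-2209175) - 4698579) = -4131865 + 1/(-3149835*(-1/2209175) - 4698579) = -4131865 + 1/(629967/441835 - 4698579) = -4131865 + 1/(-2075996022498/441835) = -4131865 - 441835/2075996022498 = -8577735305499140605/2075996022498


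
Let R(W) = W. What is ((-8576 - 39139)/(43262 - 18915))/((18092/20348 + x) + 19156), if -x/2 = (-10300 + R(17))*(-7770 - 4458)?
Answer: 242726205/31144357126052107 ≈ 7.7936e-9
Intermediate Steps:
x = -251481048 (x = -2*(-10300 + 17)*(-7770 - 4458) = -(-20566)*(-12228) = -2*125740524 = -251481048)
((-8576 - 39139)/(43262 - 18915))/((18092/20348 + x) + 19156) = ((-8576 - 39139)/(43262 - 18915))/((18092/20348 - 251481048) + 19156) = (-47715/24347)/((18092*(1/20348) - 251481048) + 19156) = (-47715*1/24347)/((4523/5087 - 251481048) + 19156) = -47715/(24347*(-1279284086653/5087 + 19156)) = -47715/(24347*(-1279186640081/5087)) = -47715/24347*(-5087/1279186640081) = 242726205/31144357126052107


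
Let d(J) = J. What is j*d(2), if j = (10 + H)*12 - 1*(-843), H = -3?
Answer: 1854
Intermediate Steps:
j = 927 (j = (10 - 3)*12 - 1*(-843) = 7*12 + 843 = 84 + 843 = 927)
j*d(2) = 927*2 = 1854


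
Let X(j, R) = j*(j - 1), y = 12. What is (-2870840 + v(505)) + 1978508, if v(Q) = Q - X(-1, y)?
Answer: -891829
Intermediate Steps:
X(j, R) = j*(-1 + j)
v(Q) = -2 + Q (v(Q) = Q - (-1)*(-1 - 1) = Q - (-1)*(-2) = Q - 1*2 = Q - 2 = -2 + Q)
(-2870840 + v(505)) + 1978508 = (-2870840 + (-2 + 505)) + 1978508 = (-2870840 + 503) + 1978508 = -2870337 + 1978508 = -891829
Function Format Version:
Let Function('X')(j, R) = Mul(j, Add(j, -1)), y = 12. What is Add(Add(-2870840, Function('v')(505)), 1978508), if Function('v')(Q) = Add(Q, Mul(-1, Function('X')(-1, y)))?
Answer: -891829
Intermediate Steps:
Function('X')(j, R) = Mul(j, Add(-1, j))
Function('v')(Q) = Add(-2, Q) (Function('v')(Q) = Add(Q, Mul(-1, Mul(-1, Add(-1, -1)))) = Add(Q, Mul(-1, Mul(-1, -2))) = Add(Q, Mul(-1, 2)) = Add(Q, -2) = Add(-2, Q))
Add(Add(-2870840, Function('v')(505)), 1978508) = Add(Add(-2870840, Add(-2, 505)), 1978508) = Add(Add(-2870840, 503), 1978508) = Add(-2870337, 1978508) = -891829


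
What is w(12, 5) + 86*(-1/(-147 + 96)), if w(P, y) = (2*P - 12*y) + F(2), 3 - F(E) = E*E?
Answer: -1801/51 ≈ -35.314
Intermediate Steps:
F(E) = 3 - E² (F(E) = 3 - E*E = 3 - E²)
w(P, y) = -1 - 12*y + 2*P (w(P, y) = (2*P - 12*y) + (3 - 1*2²) = (-12*y + 2*P) + (3 - 1*4) = (-12*y + 2*P) + (3 - 4) = (-12*y + 2*P) - 1 = -1 - 12*y + 2*P)
w(12, 5) + 86*(-1/(-147 + 96)) = (-1 - 12*5 + 2*12) + 86*(-1/(-147 + 96)) = (-1 - 60 + 24) + 86*(-1/(-51)) = -37 + 86*(-1*(-1/51)) = -37 + 86*(1/51) = -37 + 86/51 = -1801/51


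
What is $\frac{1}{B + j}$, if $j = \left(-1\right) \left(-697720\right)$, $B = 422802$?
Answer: $\frac{1}{1120522} \approx 8.9244 \cdot 10^{-7}$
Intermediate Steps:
$j = 697720$
$\frac{1}{B + j} = \frac{1}{422802 + 697720} = \frac{1}{1120522}$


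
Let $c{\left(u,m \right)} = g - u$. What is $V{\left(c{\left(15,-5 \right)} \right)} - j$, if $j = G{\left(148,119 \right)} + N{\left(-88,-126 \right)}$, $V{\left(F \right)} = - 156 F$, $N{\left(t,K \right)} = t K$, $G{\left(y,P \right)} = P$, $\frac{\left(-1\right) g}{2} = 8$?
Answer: $-6371$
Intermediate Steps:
$g = -16$ ($g = \left(-2\right) 8 = -16$)
$N{\left(t,K \right)} = K t$
$c{\left(u,m \right)} = -16 - u$
$j = 11207$ ($j = 119 - -11088 = 119 + 11088 = 11207$)
$V{\left(c{\left(15,-5 \right)} \right)} - j = - 156 \left(-16 - 15\right) - 11207 = \left(-156\right) \left(-31\right) - 11207 = 4836 - 11207 = -6371$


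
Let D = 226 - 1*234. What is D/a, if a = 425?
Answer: -8/425 ≈ -0.018824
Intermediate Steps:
D = -8 (D = 226 - 234 = -8)
D/a = -8/425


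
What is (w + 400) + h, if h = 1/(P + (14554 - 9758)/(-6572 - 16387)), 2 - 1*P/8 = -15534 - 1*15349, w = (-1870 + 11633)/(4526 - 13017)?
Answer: 19211392580645457/48166937509684 ≈ 398.85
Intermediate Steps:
w = -9763/8491 (w = 9763/(-8491) = 9763*(-1/8491) = -9763/8491 ≈ -1.1498)
P = 247080 (P = 16 - 8*(-15534 - 1*15349) = 16 - 8*(-15534 - 15349) = 16 - 8*(-30883) = 16 + 247064 = 247080)
h = 22959/5672704924 (h = 1/(247080 + (14554 - 9758)/(-6572 - 16387)) = 1/(247080 + 4796/(-22959)) = 1/(247080 + 4796*(-1/22959)) = 1/(247080 - 4796/22959) = 1/(5672704924/22959) = 22959/5672704924 ≈ 4.0473e-6)
(w + 400) + h = (-9763/8491 + 400) + 22959/5672704924 = 3386637/8491 + 22959/5672704924 = 19211392580645457/48166937509684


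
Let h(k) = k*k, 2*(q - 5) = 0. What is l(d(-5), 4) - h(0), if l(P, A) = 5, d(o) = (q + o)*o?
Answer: 5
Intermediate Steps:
q = 5 (q = 5 + (½)*0 = 5 + 0 = 5)
h(k) = k²
d(o) = o*(5 + o) (d(o) = (5 + o)*o = o*(5 + o))
l(d(-5), 4) - h(0) = 5 - 1*0² = 5 - 1*0 = 5 + 0 = 5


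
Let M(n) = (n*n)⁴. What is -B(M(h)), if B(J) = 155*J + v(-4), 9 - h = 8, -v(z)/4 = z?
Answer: -171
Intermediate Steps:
v(z) = -4*z
h = 1 (h = 9 - 1*8 = 9 - 8 = 1)
M(n) = n⁸ (M(n) = (n²)⁴ = n⁸)
B(J) = 16 + 155*J (B(J) = 155*J - 4*(-4) = 155*J + 16 = 16 + 155*J)
-B(M(h)) = -(16 + 155*1⁸) = -(16 + 155*1) = -(16 + 155) = -1*171 = -171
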